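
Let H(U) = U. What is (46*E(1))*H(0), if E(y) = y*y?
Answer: 0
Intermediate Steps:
E(y) = y²
(46*E(1))*H(0) = (46*1²)*0 = (46*1)*0 = 46*0 = 0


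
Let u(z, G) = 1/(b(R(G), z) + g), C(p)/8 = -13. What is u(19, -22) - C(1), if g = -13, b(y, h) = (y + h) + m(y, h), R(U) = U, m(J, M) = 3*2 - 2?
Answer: 1247/12 ≈ 103.92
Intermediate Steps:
m(J, M) = 4 (m(J, M) = 6 - 2 = 4)
b(y, h) = 4 + h + y (b(y, h) = (y + h) + 4 = (h + y) + 4 = 4 + h + y)
C(p) = -104 (C(p) = 8*(-13) = -104)
u(z, G) = 1/(-9 + G + z) (u(z, G) = 1/((4 + z + G) - 13) = 1/((4 + G + z) - 13) = 1/(-9 + G + z))
u(19, -22) - C(1) = 1/(-9 - 22 + 19) - 1*(-104) = 1/(-12) + 104 = -1/12 + 104 = 1247/12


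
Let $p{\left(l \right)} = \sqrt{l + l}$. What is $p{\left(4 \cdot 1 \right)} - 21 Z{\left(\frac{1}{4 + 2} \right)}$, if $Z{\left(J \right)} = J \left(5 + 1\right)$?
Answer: $-21 + 2 \sqrt{2} \approx -18.172$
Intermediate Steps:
$p{\left(l \right)} = \sqrt{2} \sqrt{l}$ ($p{\left(l \right)} = \sqrt{2 l} = \sqrt{2} \sqrt{l}$)
$Z{\left(J \right)} = 6 J$ ($Z{\left(J \right)} = J 6 = 6 J$)
$p{\left(4 \cdot 1 \right)} - 21 Z{\left(\frac{1}{4 + 2} \right)} = \sqrt{2} \sqrt{4 \cdot 1} - 21 \frac{6}{4 + 2} = \sqrt{2} \sqrt{4} - 21 \cdot \frac{6}{6} = \sqrt{2} \cdot 2 - 21 \cdot 6 \cdot \frac{1}{6} = 2 \sqrt{2} - 21 = -21 + 2 \sqrt{2}$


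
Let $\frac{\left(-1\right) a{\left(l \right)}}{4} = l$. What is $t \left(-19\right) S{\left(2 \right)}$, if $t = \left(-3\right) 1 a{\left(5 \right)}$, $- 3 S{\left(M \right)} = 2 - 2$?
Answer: $0$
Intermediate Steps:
$S{\left(M \right)} = 0$ ($S{\left(M \right)} = - \frac{2 - 2}{3} = \left(- \frac{1}{3}\right) 0 = 0$)
$a{\left(l \right)} = - 4 l$
$t = 60$ ($t = \left(-3\right) 1 \left(\left(-4\right) 5\right) = \left(-3\right) \left(-20\right) = 60$)
$t \left(-19\right) S{\left(2 \right)} = 60 \left(-19\right) 0 = \left(-1140\right) 0 = 0$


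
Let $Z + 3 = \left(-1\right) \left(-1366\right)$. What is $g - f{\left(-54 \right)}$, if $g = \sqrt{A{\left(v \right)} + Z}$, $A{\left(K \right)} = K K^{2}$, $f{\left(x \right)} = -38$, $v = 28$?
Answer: $38 + \sqrt{23315} \approx 190.69$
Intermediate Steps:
$A{\left(K \right)} = K^{3}$
$Z = 1363$ ($Z = -3 - -1366 = -3 + 1366 = 1363$)
$g = \sqrt{23315}$ ($g = \sqrt{28^{3} + 1363} = \sqrt{21952 + 1363} = \sqrt{23315} \approx 152.69$)
$g - f{\left(-54 \right)} = \sqrt{23315} - -38 = \sqrt{23315} + 38 = 38 + \sqrt{23315}$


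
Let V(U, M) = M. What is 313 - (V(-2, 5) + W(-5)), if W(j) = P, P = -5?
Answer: 313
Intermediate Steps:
W(j) = -5
313 - (V(-2, 5) + W(-5)) = 313 - (5 - 5) = 313 - 0 = 313 - 1*0 = 313 + 0 = 313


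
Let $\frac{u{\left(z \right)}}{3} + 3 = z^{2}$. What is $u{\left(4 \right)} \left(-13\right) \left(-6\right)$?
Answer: $3042$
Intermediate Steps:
$u{\left(z \right)} = -9 + 3 z^{2}$
$u{\left(4 \right)} \left(-13\right) \left(-6\right) = \left(-9 + 3 \cdot 4^{2}\right) \left(-13\right) \left(-6\right) = \left(-9 + 3 \cdot 16\right) \left(-13\right) \left(-6\right) = \left(-9 + 48\right) \left(-13\right) \left(-6\right) = 39 \left(-13\right) \left(-6\right) = \left(-507\right) \left(-6\right) = 3042$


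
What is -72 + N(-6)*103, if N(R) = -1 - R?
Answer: 443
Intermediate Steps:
-72 + N(-6)*103 = -72 + (-1 - 1*(-6))*103 = -72 + (-1 + 6)*103 = -72 + 5*103 = -72 + 515 = 443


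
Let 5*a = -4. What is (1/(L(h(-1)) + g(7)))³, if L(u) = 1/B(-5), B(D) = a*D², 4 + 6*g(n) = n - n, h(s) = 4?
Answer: -216000/79507 ≈ -2.7167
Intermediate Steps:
a = -⅘ (a = (⅕)*(-4) = -⅘ ≈ -0.80000)
g(n) = -⅔ (g(n) = -⅔ + (n - n)/6 = -⅔ + (⅙)*0 = -⅔ + 0 = -⅔)
B(D) = -4*D²/5
L(u) = -1/20 (L(u) = 1/(-⅘*(-5)²) = 1/(-⅘*25) = 1/(-20) = -1/20)
(1/(L(h(-1)) + g(7)))³ = (1/(-1/20 - ⅔))³ = (1/(-43/60))³ = (-60/43)³ = -216000/79507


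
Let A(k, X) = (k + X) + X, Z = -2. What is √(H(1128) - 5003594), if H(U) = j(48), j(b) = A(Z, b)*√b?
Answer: √(-5003594 + 376*√3) ≈ 2236.7*I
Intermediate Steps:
A(k, X) = k + 2*X (A(k, X) = (X + k) + X = k + 2*X)
j(b) = √b*(-2 + 2*b) (j(b) = (-2 + 2*b)*√b = √b*(-2 + 2*b))
H(U) = 376*√3 (H(U) = 2*√48*(-1 + 48) = 2*(4*√3)*47 = 376*√3)
√(H(1128) - 5003594) = √(376*√3 - 5003594) = √(-5003594 + 376*√3)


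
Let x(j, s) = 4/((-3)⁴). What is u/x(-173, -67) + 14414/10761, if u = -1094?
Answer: -476758799/21522 ≈ -22152.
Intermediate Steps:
x(j, s) = 4/81
u/x(-173, -67) + 14414/10761 = -1094/4/81 + 14414/10761 = -1094*81/4 + 14414*(1/10761) = -44307/2 + 14414/10761 = -476758799/21522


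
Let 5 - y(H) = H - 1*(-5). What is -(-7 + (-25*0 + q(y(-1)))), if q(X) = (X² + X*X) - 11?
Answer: 16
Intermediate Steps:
y(H) = -H (y(H) = 5 - (H - 1*(-5)) = 5 - (H + 5) = 5 - (5 + H) = 5 + (-5 - H) = -H)
q(X) = -11 + 2*X² (q(X) = (X² + X²) - 11 = 2*X² - 11 = -11 + 2*X²)
-(-7 + (-25*0 + q(y(-1)))) = -(-7 + (-25*0 + (-11 + 2*(-1*(-1))²))) = -(-7 + (0 + (-11 + 2*1²))) = -(-7 + (0 + (-11 + 2*1))) = -(-7 + (0 + (-11 + 2))) = -(-7 + (0 - 9)) = -(-7 - 9) = -1*(-16) = 16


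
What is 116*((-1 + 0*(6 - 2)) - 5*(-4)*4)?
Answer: 9164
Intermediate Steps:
116*((-1 + 0*(6 - 2)) - 5*(-4)*4) = 116*((-1 + 0*4) + 20*4) = 116*((-1 + 0) + 80) = 116*(-1 + 80) = 116*79 = 9164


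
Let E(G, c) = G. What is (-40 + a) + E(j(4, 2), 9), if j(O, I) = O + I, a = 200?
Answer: 166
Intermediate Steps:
j(O, I) = I + O
(-40 + a) + E(j(4, 2), 9) = (-40 + 200) + (2 + 4) = 160 + 6 = 166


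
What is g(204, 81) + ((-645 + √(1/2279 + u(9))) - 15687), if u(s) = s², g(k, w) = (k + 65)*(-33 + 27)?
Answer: -17946 + 10*√4207034/2279 ≈ -17937.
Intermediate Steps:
g(k, w) = -390 - 6*k (g(k, w) = (65 + k)*(-6) = -390 - 6*k)
g(204, 81) + ((-645 + √(1/2279 + u(9))) - 15687) = (-390 - 6*204) + ((-645 + √(1/2279 + 9²)) - 15687) = (-390 - 1224) + ((-645 + √(1/2279 + 81)) - 15687) = -1614 + ((-645 + √(184600/2279)) - 15687) = -1614 + ((-645 + 10*√4207034/2279) - 15687) = -1614 + (-16332 + 10*√4207034/2279) = -17946 + 10*√4207034/2279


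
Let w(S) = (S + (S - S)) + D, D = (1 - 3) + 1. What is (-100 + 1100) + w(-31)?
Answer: 968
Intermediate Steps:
D = -1 (D = -2 + 1 = -1)
w(S) = -1 + S (w(S) = (S + (S - S)) - 1 = (S + 0) - 1 = S - 1 = -1 + S)
(-100 + 1100) + w(-31) = (-100 + 1100) + (-1 - 31) = 1000 - 32 = 968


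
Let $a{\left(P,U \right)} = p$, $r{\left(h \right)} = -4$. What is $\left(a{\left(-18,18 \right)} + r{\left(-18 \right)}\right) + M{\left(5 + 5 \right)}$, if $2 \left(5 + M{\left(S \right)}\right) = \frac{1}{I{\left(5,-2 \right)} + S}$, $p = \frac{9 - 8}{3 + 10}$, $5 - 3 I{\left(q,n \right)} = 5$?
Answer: $- \frac{2307}{260} \approx -8.8731$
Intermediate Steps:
$I{\left(q,n \right)} = 0$ ($I{\left(q,n \right)} = \frac{5}{3} - \frac{5}{3} = 0$)
$p = \frac{1}{13}$ ($p = 1 \cdot \frac{1}{13} = \frac{1}{13} \approx 0.076923$)
$a{\left(P,U \right)} = \frac{1}{13}$
$M{\left(S \right)} = -5 + \frac{1}{2 S}$ ($M{\left(S \right)} = -5 + \frac{1}{2 \left(0 + S\right)} = -5 + \frac{1}{2 S}$)
$\left(a{\left(-18,18 \right)} + r{\left(-18 \right)}\right) + M{\left(5 + 5 \right)} = \left(\frac{1}{13} - 4\right) - \left(5 - \frac{1}{2 \left(5 + 5\right)}\right) = - \frac{51}{13} - \left(5 - \frac{1}{2 \cdot 10}\right) = - \frac{51}{13} + \left(-5 + \frac{1}{2} \cdot \frac{1}{10}\right) = - \frac{51}{13} + \left(-5 + \frac{1}{20}\right) = - \frac{51}{13} - \frac{99}{20} = - \frac{2307}{260}$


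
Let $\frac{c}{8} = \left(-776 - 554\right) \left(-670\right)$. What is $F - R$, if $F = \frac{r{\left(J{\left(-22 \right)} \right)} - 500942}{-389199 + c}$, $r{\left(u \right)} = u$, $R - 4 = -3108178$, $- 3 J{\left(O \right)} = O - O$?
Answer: $\frac{20947852097632}{6739601} \approx 3.1082 \cdot 10^{6}$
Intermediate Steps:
$c = 7128800$ ($c = 8 \left(-776 - 554\right) \left(-670\right) = 8 \left(\left(-1330\right) \left(-670\right)\right) = 8 \cdot 891100 = 7128800$)
$J{\left(O \right)} = 0$ ($J{\left(O \right)} = - \frac{O - O}{3} = \left(- \frac{1}{3}\right) 0 = 0$)
$R = -3108174$ ($R = 4 - 3108178 = -3108174$)
$F = - \frac{500942}{6739601}$ ($F = \frac{0 - 500942}{-389199 + 7128800} = - \frac{500942}{6739601} \approx -0.074328$)
$F - R = - \frac{500942}{6739601} - -3108174 = - \frac{500942}{6739601} + 3108174 = \frac{20947852097632}{6739601}$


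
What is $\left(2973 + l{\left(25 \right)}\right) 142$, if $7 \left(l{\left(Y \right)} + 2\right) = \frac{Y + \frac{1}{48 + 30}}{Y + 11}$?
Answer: $\frac{4146394817}{9828} \approx 4.219 \cdot 10^{5}$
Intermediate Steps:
$l{\left(Y \right)} = -2 + \frac{\frac{1}{78} + Y}{7 \left(11 + Y\right)}$ ($l{\left(Y \right)} = -2 + \frac{\left(Y + \frac{1}{48 + 30}\right) \frac{1}{Y + 11}}{7} = -2 + \frac{\left(Y + \frac{1}{78}\right) \frac{1}{11 + Y}}{7} = -2 + \frac{\left(\frac{1}{78} + Y\right) \frac{1}{11 + Y}}{7} = -2 + \frac{\frac{1}{11 + Y} \left(\frac{1}{78} + Y\right)}{7} = -2 + \frac{\frac{1}{78} + Y}{7 \left(11 + Y\right)}$)
$\left(2973 + l{\left(25 \right)}\right) 142 = \left(2973 + \frac{-12011 - 25350}{546 \left(11 + 25\right)}\right) 142 = \left(2973 + \frac{-12011 - 25350}{546 \cdot 36}\right) 142 = \left(2973 + \frac{1}{546} \cdot \frac{1}{36} \left(-37361\right)\right) 142 = \left(2973 - \frac{37361}{19656}\right) 142 = \frac{58399927}{19656} \cdot 142 = \frac{4146394817}{9828}$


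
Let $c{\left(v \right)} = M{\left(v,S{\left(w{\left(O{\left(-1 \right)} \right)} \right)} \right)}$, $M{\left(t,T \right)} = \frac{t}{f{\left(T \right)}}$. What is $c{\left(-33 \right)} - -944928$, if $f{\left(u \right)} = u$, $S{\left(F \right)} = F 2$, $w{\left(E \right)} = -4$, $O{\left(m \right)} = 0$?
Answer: $\frac{7559457}{8} \approx 9.4493 \cdot 10^{5}$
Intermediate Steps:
$S{\left(F \right)} = 2 F$
$M{\left(t,T \right)} = \frac{t}{T}$
$c{\left(v \right)} = - \frac{v}{8}$ ($c{\left(v \right)} = \frac{v}{2 \left(-4\right)} = \frac{v}{-8} = v \left(- \frac{1}{8}\right) = - \frac{v}{8}$)
$c{\left(-33 \right)} - -944928 = \left(- \frac{1}{8}\right) \left(-33\right) - -944928 = \frac{33}{8} + 944928 = \frac{7559457}{8}$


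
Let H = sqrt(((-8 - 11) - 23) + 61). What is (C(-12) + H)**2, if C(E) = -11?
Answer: (11 - sqrt(19))**2 ≈ 44.104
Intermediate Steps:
H = sqrt(19) (H = sqrt((-19 - 23) + 61) = sqrt(-42 + 61) = sqrt(19) ≈ 4.3589)
(C(-12) + H)**2 = (-11 + sqrt(19))**2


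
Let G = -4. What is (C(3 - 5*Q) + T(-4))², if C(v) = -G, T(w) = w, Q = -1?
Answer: 0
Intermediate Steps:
C(v) = 4 (C(v) = -1*(-4) = 4)
(C(3 - 5*Q) + T(-4))² = (4 - 4)² = 0² = 0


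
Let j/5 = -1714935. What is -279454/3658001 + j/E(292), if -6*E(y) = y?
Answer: 94098468373741/534068146 ≈ 1.7619e+5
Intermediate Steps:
j = -8574675 (j = 5*(-1714935) = -8574675)
E(y) = -y/6
-279454/3658001 + j/E(292) = -279454/3658001 - 8574675/((-⅙*292)) = -279454*1/3658001 - 8574675/(-146/3) = -279454/3658001 - 8574675*(-3/146) = -279454/3658001 + 25724025/146 = 94098468373741/534068146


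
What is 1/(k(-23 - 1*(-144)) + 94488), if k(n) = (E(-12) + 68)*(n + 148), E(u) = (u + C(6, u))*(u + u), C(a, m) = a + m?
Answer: 1/228988 ≈ 4.3670e-6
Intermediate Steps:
E(u) = 2*u*(6 + 2*u) (E(u) = (u + (6 + u))*(u + u) = (6 + 2*u)*(2*u) = 2*u*(6 + 2*u))
k(n) = 74000 + 500*n (k(n) = (4*(-12)*(3 - 12) + 68)*(n + 148) = (4*(-12)*(-9) + 68)*(148 + n) = (432 + 68)*(148 + n) = 500*(148 + n) = 74000 + 500*n)
1/(k(-23 - 1*(-144)) + 94488) = 1/((74000 + 500*(-23 - 1*(-144))) + 94488) = 1/((74000 + 500*(-23 + 144)) + 94488) = 1/((74000 + 500*121) + 94488) = 1/((74000 + 60500) + 94488) = 1/(134500 + 94488) = 1/228988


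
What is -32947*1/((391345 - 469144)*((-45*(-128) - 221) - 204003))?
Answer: -32947/15440300736 ≈ -2.1338e-6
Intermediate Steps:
-32947*1/((391345 - 469144)*((-45*(-128) - 221) - 204003)) = -32947*(-1/(77799*((5760 - 221) - 204003))) = -32947*(-1/(77799*(5539 - 204003))) = -32947/((-77799*(-198464))) = -32947/15440300736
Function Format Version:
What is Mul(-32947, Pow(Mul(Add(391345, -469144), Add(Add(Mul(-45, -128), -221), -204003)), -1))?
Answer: Rational(-32947, 15440300736) ≈ -2.1338e-6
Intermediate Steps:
Mul(-32947, Pow(Mul(Add(391345, -469144), Add(Add(Mul(-45, -128), -221), -204003)), -1)) = Mul(-32947, Pow(Mul(-77799, Add(Add(5760, -221), -204003)), -1)) = Mul(-32947, Pow(Mul(-77799, Add(5539, -204003)), -1)) = Mul(-32947, Pow(Mul(-77799, -198464), -1)) = Mul(-32947, Pow(15440300736, -1)) = Mul(-32947, Rational(1, 15440300736)) = Rational(-32947, 15440300736)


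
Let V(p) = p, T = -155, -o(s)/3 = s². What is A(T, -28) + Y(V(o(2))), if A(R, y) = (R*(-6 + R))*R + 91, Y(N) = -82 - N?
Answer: -3868004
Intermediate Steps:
o(s) = -3*s²
A(R, y) = 91 + R²*(-6 + R) (A(R, y) = R²*(-6 + R) + 91 = 91 + R²*(-6 + R))
A(T, -28) + Y(V(o(2))) = (91 + (-155)³ - 6*(-155)²) + (-82 - (-3)*2²) = (91 - 3723875 - 6*24025) + (-82 - (-3)*4) = (91 - 3723875 - 144150) + (-82 - 1*(-12)) = -3867934 + (-82 + 12) = -3867934 - 70 = -3868004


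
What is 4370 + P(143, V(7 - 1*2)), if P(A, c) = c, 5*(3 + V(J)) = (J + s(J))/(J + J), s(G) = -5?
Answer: 4367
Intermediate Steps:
V(J) = -3 + (-5 + J)/(10*J) (V(J) = -3 + ((J - 5)/(J + J))/5 = -3 + ((-5 + J)/((2*J)))/5 = -3 + ((-5 + J)*(1/(2*J)))/5 = -3 + ((-5 + J)/(2*J))/5 = -3 + (-5 + J)/(10*J))
4370 + P(143, V(7 - 1*2)) = 4370 + (-5 - 29*(7 - 1*2))/(10*(7 - 1*2)) = 4370 + (-5 - 29*(7 - 2))/(10*(7 - 2)) = 4370 + (1/10)*(-5 - 29*5)/5 = 4370 + (1/10)*(1/5)*(-5 - 145) = 4370 + (1/10)*(1/5)*(-150) = 4370 - 3 = 4367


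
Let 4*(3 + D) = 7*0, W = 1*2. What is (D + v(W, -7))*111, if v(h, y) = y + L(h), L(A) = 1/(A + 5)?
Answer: -7659/7 ≈ -1094.1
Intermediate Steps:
W = 2
D = -3 (D = -3 + (7*0)/4 = -3 + (1/4)*0 = -3 + 0 = -3)
L(A) = 1/(5 + A)
v(h, y) = y + 1/(5 + h)
(D + v(W, -7))*111 = (-3 + (1 - 7*(5 + 2))/(5 + 2))*111 = (-3 + (1 - 7*7)/7)*111 = (-3 + (1 - 49)/7)*111 = (-3 + (1/7)*(-48))*111 = (-3 - 48/7)*111 = -69/7*111 = -7659/7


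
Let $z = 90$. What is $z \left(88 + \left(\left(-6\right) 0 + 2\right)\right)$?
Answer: $8100$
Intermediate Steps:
$z \left(88 + \left(\left(-6\right) 0 + 2\right)\right) = 90 \left(88 + \left(\left(-6\right) 0 + 2\right)\right) = 90 \left(88 + \left(0 + 2\right)\right) = 90 \left(88 + 2\right) = 90 \cdot 90 = 8100$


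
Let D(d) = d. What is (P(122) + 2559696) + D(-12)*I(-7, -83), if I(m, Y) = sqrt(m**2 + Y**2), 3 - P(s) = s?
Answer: 2559577 - 12*sqrt(6938) ≈ 2.5586e+6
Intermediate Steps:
P(s) = 3 - s
I(m, Y) = sqrt(Y**2 + m**2)
(P(122) + 2559696) + D(-12)*I(-7, -83) = ((3 - 1*122) + 2559696) - 12*sqrt((-83)**2 + (-7)**2) = ((3 - 122) + 2559696) - 12*sqrt(6889 + 49) = (-119 + 2559696) - 12*sqrt(6938) = 2559577 - 12*sqrt(6938)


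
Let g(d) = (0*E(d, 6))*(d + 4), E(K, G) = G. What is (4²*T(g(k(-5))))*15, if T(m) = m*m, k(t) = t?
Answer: 0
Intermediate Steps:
g(d) = 0 (g(d) = (0*6)*(d + 4) = 0*(4 + d) = 0)
T(m) = m²
(4²*T(g(k(-5))))*15 = (4²*0²)*15 = (16*0)*15 = 0*15 = 0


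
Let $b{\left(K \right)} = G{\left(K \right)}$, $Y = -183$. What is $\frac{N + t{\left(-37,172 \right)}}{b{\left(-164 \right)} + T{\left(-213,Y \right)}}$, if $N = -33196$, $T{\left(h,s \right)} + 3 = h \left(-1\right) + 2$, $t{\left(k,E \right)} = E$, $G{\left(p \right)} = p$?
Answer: $-688$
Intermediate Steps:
$b{\left(K \right)} = K$
$T{\left(h,s \right)} = -1 - h$ ($T{\left(h,s \right)} = -3 + \left(h \left(-1\right) + 2\right) = -3 - \left(-2 + h\right) = -1 - h$)
$\frac{N + t{\left(-37,172 \right)}}{b{\left(-164 \right)} + T{\left(-213,Y \right)}} = \frac{-33196 + 172}{-164 - -212} = - \frac{33024}{-164 + \left(-1 + 213\right)} = - \frac{33024}{-164 + 212} = - \frac{33024}{48} = \left(-33024\right) \frac{1}{48} = -688$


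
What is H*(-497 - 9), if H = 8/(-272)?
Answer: 253/17 ≈ 14.882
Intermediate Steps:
H = -1/34 (H = 8*(-1/272) = -1/34 ≈ -0.029412)
H*(-497 - 9) = -(-497 - 9)/34 = -1/34*(-506) = 253/17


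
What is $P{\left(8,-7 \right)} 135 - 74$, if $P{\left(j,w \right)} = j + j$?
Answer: $2086$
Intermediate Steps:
$P{\left(j,w \right)} = 2 j$
$P{\left(8,-7 \right)} 135 - 74 = 2 \cdot 8 \cdot 135 - 74 = 16 \cdot 135 - 74 = 2160 - 74 = 2086$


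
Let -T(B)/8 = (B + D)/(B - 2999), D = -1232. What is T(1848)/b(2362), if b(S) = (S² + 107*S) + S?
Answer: 1232/1678773785 ≈ 7.3387e-7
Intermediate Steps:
b(S) = S² + 108*S
T(B) = -8*(-1232 + B)/(-2999 + B) (T(B) = -8*(B - 1232)/(B - 2999) = -8*(-1232 + B)/(-2999 + B))
T(1848)/b(2362) = (8*(1232 - 1*1848)/(-2999 + 1848))/((2362*(108 + 2362))) = (8*(1232 - 1848)/(-1151))/((2362*2470)) = (8*(-1/1151)*(-616))/5834140 = (4928/1151)*(1/5834140) = 1232/1678773785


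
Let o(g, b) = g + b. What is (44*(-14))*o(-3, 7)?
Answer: -2464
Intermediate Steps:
o(g, b) = b + g
(44*(-14))*o(-3, 7) = (44*(-14))*(7 - 3) = -616*4 = -2464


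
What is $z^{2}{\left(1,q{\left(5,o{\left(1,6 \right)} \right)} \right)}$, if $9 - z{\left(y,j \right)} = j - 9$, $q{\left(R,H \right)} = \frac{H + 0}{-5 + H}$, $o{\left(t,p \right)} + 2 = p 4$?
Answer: $\frac{80656}{289} \approx 279.09$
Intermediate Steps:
$o{\left(t,p \right)} = -2 + 4 p$ ($o{\left(t,p \right)} = -2 + p 4 = -2 + 4 p$)
$q{\left(R,H \right)} = \frac{H}{-5 + H}$
$z{\left(y,j \right)} = 18 - j$ ($z{\left(y,j \right)} = 9 - \left(j - 9\right) = 9 - \left(-9 + j\right) = 18 - j$)
$z^{2}{\left(1,q{\left(5,o{\left(1,6 \right)} \right)} \right)} = \left(18 - \frac{-2 + 4 \cdot 6}{-5 + \left(-2 + 4 \cdot 6\right)}\right)^{2} = \left(18 - \frac{-2 + 24}{-5 + \left(-2 + 24\right)}\right)^{2} = \left(18 - \frac{22}{-5 + 22}\right)^{2} = \left(18 - \frac{22}{17}\right)^{2} = \left(\frac{284}{17}\right)^{2} = \frac{80656}{289}$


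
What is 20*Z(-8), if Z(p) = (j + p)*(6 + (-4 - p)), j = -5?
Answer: -2600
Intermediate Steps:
Z(p) = (-5 + p)*(2 - p) (Z(p) = (-5 + p)*(6 + (-4 - p)) = (-5 + p)*(2 - p))
20*Z(-8) = 20*(-10 - 1*(-8)² + 7*(-8)) = 20*(-10 - 1*64 - 56) = 20*(-10 - 64 - 56) = 20*(-130) = -2600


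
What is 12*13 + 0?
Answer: 156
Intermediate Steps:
12*13 + 0 = 156 + 0 = 156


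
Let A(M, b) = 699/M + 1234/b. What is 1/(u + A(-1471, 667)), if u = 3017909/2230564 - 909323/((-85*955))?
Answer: 6126007084339100/85334520622450051 ≈ 0.071788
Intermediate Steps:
u = 2273281911247/181066032700 (u = 3017909*(1/2230564) - 909323/(-81175) = 3017909/2230564 - 909323*(-1/81175) = 3017909/2230564 + 909323/81175 = 2273281911247/181066032700 ≈ 12.555)
1/(u + A(-1471, 667)) = 1/(2273281911247/181066032700 + (699/(-1471) + 1234/667)) = 1/(2273281911247/181066032700 + (699*(-1/1471) + 1234*(1/667))) = 1/(2273281911247/181066032700 + (-699/1471 + 1234/667)) = 1/(2273281911247/181066032700 + 1348981/981157) = 1/(85334520622450051/6126007084339100) = 6126007084339100/85334520622450051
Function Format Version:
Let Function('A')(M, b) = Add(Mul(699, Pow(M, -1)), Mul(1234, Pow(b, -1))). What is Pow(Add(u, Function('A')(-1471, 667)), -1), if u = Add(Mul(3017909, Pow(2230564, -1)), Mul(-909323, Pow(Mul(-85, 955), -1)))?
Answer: Rational(6126007084339100, 85334520622450051) ≈ 0.071788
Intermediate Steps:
u = Rational(2273281911247, 181066032700) (u = Add(Mul(3017909, Rational(1, 2230564)), Mul(-909323, Pow(-81175, -1))) = Add(Rational(3017909, 2230564), Mul(-909323, Rational(-1, 81175))) = Add(Rational(3017909, 2230564), Rational(909323, 81175)) = Rational(2273281911247, 181066032700) ≈ 12.555)
Pow(Add(u, Function('A')(-1471, 667)), -1) = Pow(Add(Rational(2273281911247, 181066032700), Add(Mul(699, Pow(-1471, -1)), Mul(1234, Pow(667, -1)))), -1) = Pow(Add(Rational(2273281911247, 181066032700), Add(Mul(699, Rational(-1, 1471)), Mul(1234, Rational(1, 667)))), -1) = Pow(Add(Rational(2273281911247, 181066032700), Add(Rational(-699, 1471), Rational(1234, 667))), -1) = Pow(Add(Rational(2273281911247, 181066032700), Rational(1348981, 981157)), -1) = Pow(Rational(85334520622450051, 6126007084339100), -1) = Rational(6126007084339100, 85334520622450051)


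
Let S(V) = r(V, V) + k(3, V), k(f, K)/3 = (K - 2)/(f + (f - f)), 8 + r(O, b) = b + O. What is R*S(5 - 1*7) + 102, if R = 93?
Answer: -1386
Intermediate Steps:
r(O, b) = -8 + O + b (r(O, b) = -8 + (b + O) = -8 + (O + b) = -8 + O + b)
k(f, K) = 3*(-2 + K)/f (k(f, K) = 3*((K - 2)/(f + (f - f))) = 3*((-2 + K)/(f + 0)) = 3*((-2 + K)/f) = 3*(-2 + K)/f)
S(V) = -10 + 3*V (S(V) = (-8 + V + V) + 3*(-2 + V)/3 = (-8 + 2*V) + 3*(⅓)*(-2 + V) = (-8 + 2*V) + (-2 + V) = -10 + 3*V)
R*S(5 - 1*7) + 102 = 93*(-10 + 3*(5 - 1*7)) + 102 = 93*(-10 + 3*(5 - 7)) + 102 = 93*(-10 + 3*(-2)) + 102 = 93*(-10 - 6) + 102 = 93*(-16) + 102 = -1488 + 102 = -1386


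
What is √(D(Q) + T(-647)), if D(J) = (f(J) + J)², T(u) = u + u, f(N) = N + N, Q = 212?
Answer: 449*√2 ≈ 634.98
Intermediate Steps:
f(N) = 2*N
T(u) = 2*u
D(J) = 9*J² (D(J) = (2*J + J)² = (3*J)² = 9*J²)
√(D(Q) + T(-647)) = √(9*212² + 2*(-647)) = √(9*44944 - 1294) = √(404496 - 1294) = √403202 = 449*√2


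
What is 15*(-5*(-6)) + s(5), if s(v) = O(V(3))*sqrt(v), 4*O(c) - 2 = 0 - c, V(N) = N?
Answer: 450 - sqrt(5)/4 ≈ 449.44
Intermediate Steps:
O(c) = 1/2 - c/4 (O(c) = 1/2 + (0 - c)/4 = 1/2 + (-c)/4 = 1/2 - c/4)
s(v) = -sqrt(v)/4 (s(v) = (1/2 - 1/4*3)*sqrt(v) = (1/2 - 3/4)*sqrt(v) = -sqrt(v)/4)
15*(-5*(-6)) + s(5) = 15*(-5*(-6)) - sqrt(5)/4 = 15*30 - sqrt(5)/4 = 450 - sqrt(5)/4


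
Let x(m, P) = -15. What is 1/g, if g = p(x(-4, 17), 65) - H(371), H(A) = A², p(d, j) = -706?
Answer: -1/138347 ≈ -7.2282e-6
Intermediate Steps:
g = -138347 (g = -706 - 1*371² = -706 - 1*137641 = -706 - 137641 = -138347)
1/g = 1/(-138347) = -1/138347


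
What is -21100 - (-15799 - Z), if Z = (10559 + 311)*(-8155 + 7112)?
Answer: -11342711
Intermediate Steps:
Z = -11337410 (Z = 10870*(-1043) = -11337410)
-21100 - (-15799 - Z) = -21100 - (-15799 - 1*(-11337410)) = -21100 - (-15799 + 11337410) = -21100 - 1*11321611 = -21100 - 11321611 = -11342711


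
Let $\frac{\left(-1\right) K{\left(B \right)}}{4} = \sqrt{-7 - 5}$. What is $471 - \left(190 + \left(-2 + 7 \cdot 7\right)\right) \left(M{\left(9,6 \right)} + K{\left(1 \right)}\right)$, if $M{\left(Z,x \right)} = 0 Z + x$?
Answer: $-951 + 1896 i \sqrt{3} \approx -951.0 + 3284.0 i$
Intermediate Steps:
$M{\left(Z,x \right)} = x$ ($M{\left(Z,x \right)} = 0 + x = x$)
$K{\left(B \right)} = - 8 i \sqrt{3}$ ($K{\left(B \right)} = - 4 \sqrt{-7 - 5} = - 4 \sqrt{-12} = - 4 \cdot 2 i \sqrt{3} = - 8 i \sqrt{3}$)
$471 - \left(190 + \left(-2 + 7 \cdot 7\right)\right) \left(M{\left(9,6 \right)} + K{\left(1 \right)}\right) = 471 - \left(190 + \left(-2 + 7 \cdot 7\right)\right) \left(6 - 8 i \sqrt{3}\right) = 471 - \left(190 + \left(-2 + 49\right)\right) \left(6 - 8 i \sqrt{3}\right) = 471 - \left(190 + 47\right) \left(6 - 8 i \sqrt{3}\right) = 471 - 237 \left(6 - 8 i \sqrt{3}\right) = 471 - \left(1422 - 1896 i \sqrt{3}\right) = -951 + 1896 i \sqrt{3}$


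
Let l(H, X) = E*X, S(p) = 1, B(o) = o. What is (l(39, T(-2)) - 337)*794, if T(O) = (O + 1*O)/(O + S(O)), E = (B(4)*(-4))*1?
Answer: -318394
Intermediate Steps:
E = -16 (E = (4*(-4))*1 = -16*1 = -16)
T(O) = 2*O/(1 + O) (T(O) = (O + 1*O)/(O + 1) = (O + O)/(1 + O) = (2*O)/(1 + O) = 2*O/(1 + O))
l(H, X) = -16*X
(l(39, T(-2)) - 337)*794 = (-32*(-2)/(1 - 2) - 337)*794 = (-32*(-2)/(-1) - 337)*794 = (-32*(-2)*(-1) - 337)*794 = (-16*4 - 337)*794 = (-64 - 337)*794 = -401*794 = -318394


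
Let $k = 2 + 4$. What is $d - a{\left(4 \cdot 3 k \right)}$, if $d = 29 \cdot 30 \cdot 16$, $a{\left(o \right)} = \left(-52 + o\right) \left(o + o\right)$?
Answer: $11040$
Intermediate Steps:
$k = 6$
$a{\left(o \right)} = 2 o \left(-52 + o\right)$ ($a{\left(o \right)} = \left(-52 + o\right) 2 o = 2 o \left(-52 + o\right)$)
$d = 13920$ ($d = 870 \cdot 16 = 13920$)
$d - a{\left(4 \cdot 3 k \right)} = 13920 - 2 \cdot 4 \cdot 3 \cdot 6 \left(-52 + 4 \cdot 3 \cdot 6\right) = 13920 - 2 \cdot 12 \cdot 6 \left(-52 + 12 \cdot 6\right) = 13920 - 2 \cdot 72 \left(-52 + 72\right) = 13920 - 2 \cdot 72 \cdot 20 = 13920 - 2880 = 11040$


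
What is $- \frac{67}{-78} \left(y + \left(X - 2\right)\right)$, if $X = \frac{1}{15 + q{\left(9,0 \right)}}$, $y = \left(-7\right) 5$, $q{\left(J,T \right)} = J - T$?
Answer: $- \frac{59429}{1872} \approx -31.746$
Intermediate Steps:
$y = -35$
$X = \frac{1}{24}$ ($X = \frac{1}{15 + \left(9 - 0\right)} = \frac{1}{15 + \left(9 + 0\right)} = \frac{1}{15 + 9} = \frac{1}{24} \approx 0.041667$)
$- \frac{67}{-78} \left(y + \left(X - 2\right)\right) = - \frac{67}{-78} \left(-35 + \left(\frac{1}{24} - 2\right)\right) = \left(-67\right) \left(- \frac{1}{78}\right) \left(-35 - \frac{47}{24}\right) = \frac{67}{78} \left(- \frac{887}{24}\right) = - \frac{59429}{1872}$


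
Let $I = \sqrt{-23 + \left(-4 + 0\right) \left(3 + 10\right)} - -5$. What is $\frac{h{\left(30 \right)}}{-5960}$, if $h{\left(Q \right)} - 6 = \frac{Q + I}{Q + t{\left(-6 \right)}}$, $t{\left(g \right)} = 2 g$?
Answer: $- \frac{143}{107280} - \frac{i \sqrt{3}}{21456} \approx -0.001333 - 8.0726 \cdot 10^{-5} i$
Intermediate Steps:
$I = 5 + 5 i \sqrt{3}$ ($I = \sqrt{-23 - 52} + 5 = \sqrt{-75} + 5 = 5 i \sqrt{3} + 5 = 5 + 5 i \sqrt{3} \approx 5.0 + 8.6602 i$)
$h{\left(Q \right)} = 6 + \frac{5 + Q + 5 i \sqrt{3}}{-12 + Q}$ ($h{\left(Q \right)} = 6 + \frac{Q + \left(5 + 5 i \sqrt{3}\right)}{Q + 2 \left(-6\right)} = 6 + \frac{5 + Q + 5 i \sqrt{3}}{Q - 12} = 6 + \frac{5 + Q + 5 i \sqrt{3}}{-12 + Q}$)
$\frac{h{\left(30 \right)}}{-5960} = \frac{\frac{1}{-12 + 30} \left(-67 + 7 \cdot 30 + 5 i \sqrt{3}\right)}{-5960} = \frac{-67 + 210 + 5 i \sqrt{3}}{18} \left(- \frac{1}{5960}\right) = \frac{143 + 5 i \sqrt{3}}{18} \left(- \frac{1}{5960}\right) = \left(\frac{143}{18} + \frac{5 i \sqrt{3}}{18}\right) \left(- \frac{1}{5960}\right) = - \frac{143}{107280} - \frac{i \sqrt{3}}{21456}$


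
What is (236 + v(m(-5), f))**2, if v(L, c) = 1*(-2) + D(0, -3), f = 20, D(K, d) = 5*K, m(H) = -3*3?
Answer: 54756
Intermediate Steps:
m(H) = -9
v(L, c) = -2 (v(L, c) = 1*(-2) + 5*0 = -2 + 0 = -2)
(236 + v(m(-5), f))**2 = (236 - 2)**2 = 234**2 = 54756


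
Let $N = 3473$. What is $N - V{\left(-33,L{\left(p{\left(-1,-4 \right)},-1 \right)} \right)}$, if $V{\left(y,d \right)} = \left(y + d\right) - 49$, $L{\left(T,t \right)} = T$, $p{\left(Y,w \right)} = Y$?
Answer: $3556$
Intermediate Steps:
$V{\left(y,d \right)} = -49 + d + y$ ($V{\left(y,d \right)} = \left(d + y\right) - 49 = -49 + d + y$)
$N - V{\left(-33,L{\left(p{\left(-1,-4 \right)},-1 \right)} \right)} = 3473 - \left(-49 - 1 - 33\right) = 3473 - -83 = 3473 + 83 = 3556$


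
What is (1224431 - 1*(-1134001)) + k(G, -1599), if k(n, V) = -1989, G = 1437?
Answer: 2356443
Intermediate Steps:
(1224431 - 1*(-1134001)) + k(G, -1599) = (1224431 - 1*(-1134001)) - 1989 = (1224431 + 1134001) - 1989 = 2358432 - 1989 = 2356443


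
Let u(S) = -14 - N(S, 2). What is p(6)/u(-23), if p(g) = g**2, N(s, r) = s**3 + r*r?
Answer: 36/12149 ≈ 0.0029632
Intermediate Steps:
N(s, r) = r**2 + s**3 (N(s, r) = s**3 + r**2 = r**2 + s**3)
u(S) = -18 - S**3 (u(S) = -14 - (2**2 + S**3) = -14 - (4 + S**3) = -14 + (-4 - S**3) = -18 - S**3)
p(6)/u(-23) = 6**2/(-18 - 1*(-23)**3) = 36/(-18 - 1*(-12167)) = 36/(-18 + 12167) = 36/12149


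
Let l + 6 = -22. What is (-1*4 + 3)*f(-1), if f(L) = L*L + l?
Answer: 27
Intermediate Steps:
l = -28 (l = -6 - 22 = -28)
f(L) = -28 + L² (f(L) = L*L - 28 = L² - 28 = -28 + L²)
(-1*4 + 3)*f(-1) = (-1*4 + 3)*(-28 + (-1)²) = (-4 + 3)*(-28 + 1) = -1*(-27) = 27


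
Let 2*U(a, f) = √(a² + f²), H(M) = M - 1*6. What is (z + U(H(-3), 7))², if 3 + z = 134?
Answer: (262 + √130)²/4 ≈ 18687.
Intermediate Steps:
z = 131 (z = -3 + 134 = 131)
H(M) = -6 + M (H(M) = M - 6 = -6 + M)
U(a, f) = √(a² + f²)/2
(z + U(H(-3), 7))² = (131 + √((-6 - 3)² + 7²)/2)² = (131 + √((-9)² + 49)/2)² = (131 + √(81 + 49)/2)² = (131 + √130/2)²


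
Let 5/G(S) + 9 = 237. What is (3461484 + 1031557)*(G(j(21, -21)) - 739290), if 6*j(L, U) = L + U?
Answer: -757338521577715/228 ≈ -3.3217e+12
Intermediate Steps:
j(L, U) = L/6 + U/6 (j(L, U) = (L + U)/6 = L/6 + U/6)
G(S) = 5/228 (G(S) = 5/(-9 + 237) = 5/228)
(3461484 + 1031557)*(G(j(21, -21)) - 739290) = (3461484 + 1031557)*(5/228 - 739290) = 4493041*(-168558115/228) = -757338521577715/228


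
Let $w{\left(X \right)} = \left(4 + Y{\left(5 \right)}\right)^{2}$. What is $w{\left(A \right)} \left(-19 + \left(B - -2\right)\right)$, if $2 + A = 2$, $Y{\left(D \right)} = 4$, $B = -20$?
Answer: $-2368$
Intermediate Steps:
$A = 0$ ($A = -2 + 2 = 0$)
$w{\left(X \right)} = 64$ ($w{\left(X \right)} = \left(4 + 4\right)^{2} = 8^{2} = 64$)
$w{\left(A \right)} \left(-19 + \left(B - -2\right)\right) = 64 \left(-19 - 18\right) = 64 \left(-37\right) = -2368$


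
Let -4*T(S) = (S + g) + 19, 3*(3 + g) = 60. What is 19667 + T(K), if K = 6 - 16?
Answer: 39321/2 ≈ 19661.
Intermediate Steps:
g = 17 (g = -3 + (⅓)*60 = -3 + 20 = 17)
K = -10
T(S) = -9 - S/4 (T(S) = -((S + 17) + 19)/4 = -((17 + S) + 19)/4 = -(36 + S)/4 = -9 - S/4)
19667 + T(K) = 19667 + (-9 - ¼*(-10)) = 19667 + (-9 + 5/2) = 19667 - 13/2 = 39321/2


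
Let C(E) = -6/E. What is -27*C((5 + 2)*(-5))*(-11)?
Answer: 1782/35 ≈ 50.914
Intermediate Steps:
-27*C((5 + 2)*(-5))*(-11) = -(-162)/((5 + 2)*(-5))*(-11) = -(-162)/(7*(-5))*(-11) = -(-162)/(-35)*(-11) = -(-162)*(-1)/35*(-11) = -27*6/35*(-11) = -162/35*(-11) = 1782/35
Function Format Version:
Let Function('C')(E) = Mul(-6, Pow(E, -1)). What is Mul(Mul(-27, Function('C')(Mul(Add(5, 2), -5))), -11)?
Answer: Rational(1782, 35) ≈ 50.914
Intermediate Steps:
Mul(Mul(-27, Function('C')(Mul(Add(5, 2), -5))), -11) = Mul(Mul(-27, Mul(-6, Pow(Mul(Add(5, 2), -5), -1))), -11) = Mul(Mul(-27, Mul(-6, Pow(Mul(7, -5), -1))), -11) = Mul(Mul(-27, Mul(-6, Pow(-35, -1))), -11) = Mul(Mul(-27, Mul(-6, Rational(-1, 35))), -11) = Mul(Mul(-27, Rational(6, 35)), -11) = Mul(Rational(-162, 35), -11) = Rational(1782, 35)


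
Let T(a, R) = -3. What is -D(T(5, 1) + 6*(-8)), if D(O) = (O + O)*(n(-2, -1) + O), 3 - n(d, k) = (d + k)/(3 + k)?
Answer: -4743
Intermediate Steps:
n(d, k) = 3 - (d + k)/(3 + k)
D(O) = 2*O*(9/2 + O) (D(O) = (O + O)*((9 - 1*(-2) + 2*(-1))/(3 - 1) + O) = (2*O)*((9 + 2 - 2)/2 + O) = (2*O)*((1/2)*9 + O) = (2*O)*(9/2 + O) = 2*O*(9/2 + O))
-D(T(5, 1) + 6*(-8)) = -(-3 + 6*(-8))*(9 + 2*(-3 + 6*(-8))) = -(-3 - 48)*(9 + 2*(-3 - 48)) = -(-51)*(9 + 2*(-51)) = -(-51)*(9 - 102) = -(-51)*(-93) = -1*4743 = -4743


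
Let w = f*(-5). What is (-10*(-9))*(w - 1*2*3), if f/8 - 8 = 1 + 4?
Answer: -47340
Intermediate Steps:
f = 104 (f = 64 + 8*(1 + 4) = 64 + 8*5 = 64 + 40 = 104)
w = -520 (w = 104*(-5) = -520)
(-10*(-9))*(w - 1*2*3) = (-10*(-9))*(-520 - 1*2*3) = 90*(-520 - 2*3) = 90*(-520 - 6) = 90*(-526) = -47340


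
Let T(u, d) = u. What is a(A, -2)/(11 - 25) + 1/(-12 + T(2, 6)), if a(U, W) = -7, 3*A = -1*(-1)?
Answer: ⅖ ≈ 0.40000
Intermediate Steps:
A = ⅓ (A = (-1*(-1))/3 = (⅓)*1 = ⅓ ≈ 0.33333)
a(A, -2)/(11 - 25) + 1/(-12 + T(2, 6)) = -7/(11 - 25) + 1/(-12 + 2) = -7/(-14) + 1/(-10) = -1/14*(-7) - ⅒ = ½ - ⅒ = ⅖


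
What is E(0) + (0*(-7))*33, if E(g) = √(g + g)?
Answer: 0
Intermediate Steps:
E(g) = √2*√g (E(g) = √(2*g) = √2*√g)
E(0) + (0*(-7))*33 = √2*√0 + (0*(-7))*33 = √2*0 + 0*33 = 0 + 0 = 0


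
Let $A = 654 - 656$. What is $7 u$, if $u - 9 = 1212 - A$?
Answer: $8561$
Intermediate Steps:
$A = -2$ ($A = 654 - 656 = -2$)
$u = 1223$ ($u = 9 + \left(1212 - -2\right) = 9 + \left(1212 + 2\right) = 9 + 1214 = 1223$)
$7 u = 7 \cdot 1223 = 8561$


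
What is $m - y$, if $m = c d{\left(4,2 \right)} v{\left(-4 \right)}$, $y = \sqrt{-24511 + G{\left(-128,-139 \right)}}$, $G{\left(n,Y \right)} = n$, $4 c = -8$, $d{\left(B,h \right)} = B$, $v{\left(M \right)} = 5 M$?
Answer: $160 - i \sqrt{24639} \approx 160.0 - 156.97 i$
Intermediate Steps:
$c = -2$ ($c = \frac{1}{4} \left(-8\right) = -2$)
$y = i \sqrt{24639}$ ($y = \sqrt{-24511 - 128} = \sqrt{-24639} = i \sqrt{24639} \approx 156.97 i$)
$m = 160$ ($m = \left(-2\right) 4 \cdot 5 \left(-4\right) = \left(-8\right) \left(-20\right) = 160$)
$m - y = 160 - i \sqrt{24639}$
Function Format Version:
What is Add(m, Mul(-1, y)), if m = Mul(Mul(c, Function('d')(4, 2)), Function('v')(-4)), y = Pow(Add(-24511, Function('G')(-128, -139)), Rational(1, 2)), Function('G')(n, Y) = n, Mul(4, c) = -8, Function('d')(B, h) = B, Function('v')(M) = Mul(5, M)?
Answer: Add(160, Mul(-1, I, Pow(24639, Rational(1, 2)))) ≈ Add(160.00, Mul(-156.97, I))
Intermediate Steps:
c = -2 (c = Mul(Rational(1, 4), -8) = -2)
y = Mul(I, Pow(24639, Rational(1, 2))) (y = Pow(Add(-24511, -128), Rational(1, 2)) = Pow(-24639, Rational(1, 2)) = Mul(I, Pow(24639, Rational(1, 2))) ≈ Mul(156.97, I))
m = 160 (m = Mul(Mul(-2, 4), Mul(5, -4)) = Mul(-8, -20) = 160)
Add(m, Mul(-1, y)) = Add(160, Mul(-1, Mul(I, Pow(24639, Rational(1, 2))))) = Add(160, Mul(-1, I, Pow(24639, Rational(1, 2))))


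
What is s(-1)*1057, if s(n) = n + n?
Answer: -2114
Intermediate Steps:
s(n) = 2*n
s(-1)*1057 = (2*(-1))*1057 = -2*1057 = -2114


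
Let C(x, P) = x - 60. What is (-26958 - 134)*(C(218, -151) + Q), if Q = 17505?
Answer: -478525996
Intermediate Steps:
C(x, P) = -60 + x
(-26958 - 134)*(C(218, -151) + Q) = (-26958 - 134)*((-60 + 218) + 17505) = -27092*(158 + 17505) = -27092*17663 = -478525996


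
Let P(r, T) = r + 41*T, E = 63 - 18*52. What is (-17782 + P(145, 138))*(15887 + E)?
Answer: -179852706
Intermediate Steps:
E = -873 (E = 63 - 936 = -873)
(-17782 + P(145, 138))*(15887 + E) = (-17782 + (145 + 41*138))*(15887 - 873) = (-17782 + (145 + 5658))*15014 = (-17782 + 5803)*15014 = -11979*15014 = -179852706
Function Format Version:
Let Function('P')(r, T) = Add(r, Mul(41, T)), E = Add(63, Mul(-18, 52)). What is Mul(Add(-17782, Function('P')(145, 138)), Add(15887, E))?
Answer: -179852706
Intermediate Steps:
E = -873 (E = Add(63, -936) = -873)
Mul(Add(-17782, Function('P')(145, 138)), Add(15887, E)) = Mul(Add(-17782, Add(145, Mul(41, 138))), Add(15887, -873)) = Mul(Add(-17782, Add(145, 5658)), 15014) = Mul(Add(-17782, 5803), 15014) = Mul(-11979, 15014) = -179852706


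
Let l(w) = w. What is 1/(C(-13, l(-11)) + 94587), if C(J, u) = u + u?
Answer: 1/94565 ≈ 1.0575e-5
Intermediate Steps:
C(J, u) = 2*u
1/(C(-13, l(-11)) + 94587) = 1/(2*(-11) + 94587) = 1/(-22 + 94587) = 1/94565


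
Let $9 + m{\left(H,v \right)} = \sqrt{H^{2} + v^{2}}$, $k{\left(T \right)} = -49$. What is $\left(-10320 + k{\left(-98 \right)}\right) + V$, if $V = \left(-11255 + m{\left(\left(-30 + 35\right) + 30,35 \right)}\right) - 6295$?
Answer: $-27928 + 35 \sqrt{2} \approx -27879.0$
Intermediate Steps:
$m{\left(H,v \right)} = -9 + \sqrt{H^{2} + v^{2}}$
$V = -17559 + 35 \sqrt{2}$ ($V = \left(-11255 - \left(9 - \sqrt{\left(\left(-30 + 35\right) + 30\right)^{2} + 35^{2}}\right)\right) - 6295 = \left(-11255 - \left(9 - \sqrt{\left(5 + 30\right)^{2} + 1225}\right)\right) - 6295 = \left(-11255 - \left(9 - \sqrt{35^{2} + 1225}\right)\right) - 6295 = \left(-11255 - \left(9 - \sqrt{1225 + 1225}\right)\right) - 6295 = \left(-11255 - \left(9 - \sqrt{2450}\right)\right) - 6295 = \left(-11255 - \left(9 - 35 \sqrt{2}\right)\right) - 6295 = \left(-11264 + 35 \sqrt{2}\right) - 6295 = -17559 + 35 \sqrt{2} \approx -17510.0$)
$\left(-10320 + k{\left(-98 \right)}\right) + V = \left(-10320 - 49\right) - \left(17559 - 35 \sqrt{2}\right) = -10369 - \left(17559 - 35 \sqrt{2}\right) = -27928 + 35 \sqrt{2}$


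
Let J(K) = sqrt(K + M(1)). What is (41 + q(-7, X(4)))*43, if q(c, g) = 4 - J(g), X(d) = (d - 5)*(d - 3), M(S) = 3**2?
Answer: 1935 - 86*sqrt(2) ≈ 1813.4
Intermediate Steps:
M(S) = 9
J(K) = sqrt(9 + K) (J(K) = sqrt(K + 9) = sqrt(9 + K))
X(d) = (-5 + d)*(-3 + d)
q(c, g) = 4 - sqrt(9 + g)
(41 + q(-7, X(4)))*43 = (41 + (4 - sqrt(9 + (15 + 4**2 - 8*4))))*43 = (41 + (4 - sqrt(9 + (15 + 16 - 32))))*43 = (41 + (4 - sqrt(9 - 1)))*43 = (41 + (4 - sqrt(8)))*43 = (41 + (4 - 2*sqrt(2)))*43 = (45 - 2*sqrt(2))*43 = 1935 - 86*sqrt(2)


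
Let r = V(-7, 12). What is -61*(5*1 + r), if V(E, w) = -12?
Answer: 427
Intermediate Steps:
r = -12
-61*(5*1 + r) = -61*(5*1 - 12) = -61*(5 - 12) = -61*(-7) = 427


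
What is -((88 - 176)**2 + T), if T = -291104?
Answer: 283360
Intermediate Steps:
-((88 - 176)**2 + T) = -((88 - 176)**2 - 291104) = -((-88)**2 - 291104) = -(7744 - 291104) = -1*(-283360) = 283360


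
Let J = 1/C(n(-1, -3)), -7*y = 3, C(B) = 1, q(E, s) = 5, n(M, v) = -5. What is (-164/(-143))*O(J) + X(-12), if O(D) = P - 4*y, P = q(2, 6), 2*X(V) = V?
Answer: 1702/1001 ≈ 1.7003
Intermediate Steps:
X(V) = V/2
y = -3/7 (y = -⅐*3 = -3/7 ≈ -0.42857)
P = 5
J = 1 (J = 1/1 = 1)
O(D) = 47/7 (O(D) = 5 - 4*(-3/7) = 5 + 12/7 = 47/7)
(-164/(-143))*O(J) + X(-12) = -164/(-143)*(47/7) + (½)*(-12) = -164*(-1/143)*(47/7) - 6 = (164/143)*(47/7) - 6 = 7708/1001 - 6 = 1702/1001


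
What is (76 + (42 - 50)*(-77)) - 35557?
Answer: -34865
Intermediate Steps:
(76 + (42 - 50)*(-77)) - 35557 = (76 - 8*(-77)) - 35557 = (76 + 616) - 35557 = 692 - 35557 = -34865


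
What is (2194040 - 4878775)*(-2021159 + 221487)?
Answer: 4831642406920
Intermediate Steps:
(2194040 - 4878775)*(-2021159 + 221487) = -2684735*(-1799672) = 4831642406920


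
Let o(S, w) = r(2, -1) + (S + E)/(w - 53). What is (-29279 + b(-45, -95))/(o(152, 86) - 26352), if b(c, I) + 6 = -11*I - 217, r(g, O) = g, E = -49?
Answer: 939081/869447 ≈ 1.0801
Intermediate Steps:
b(c, I) = -223 - 11*I (b(c, I) = -6 + (-11*I - 217) = -6 + (-217 - 11*I) = -223 - 11*I)
o(S, w) = 2 + (-49 + S)/(-53 + w) (o(S, w) = 2 + (S - 49)/(w - 53) = 2 + (-49 + S)/(-53 + w))
(-29279 + b(-45, -95))/(o(152, 86) - 26352) = (-29279 + (-223 - 11*(-95)))/((-155 + 152 + 2*86)/(-53 + 86) - 26352) = (-29279 + (-223 + 1045))/((-155 + 152 + 172)/33 - 26352) = (-29279 + 822)/((1/33)*169 - 26352) = -28457/(169/33 - 26352) = -28457/(-869447/33) = -28457*(-33/869447) = 939081/869447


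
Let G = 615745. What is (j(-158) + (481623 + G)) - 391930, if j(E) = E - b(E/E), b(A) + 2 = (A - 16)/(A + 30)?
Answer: 21863757/31 ≈ 7.0528e+5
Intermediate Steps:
b(A) = -2 + (-16 + A)/(30 + A) (b(A) = -2 + (A - 16)/(A + 30) = -2 + (-16 + A)/(30 + A))
j(E) = 77/31 + E (j(E) = E - (-76 - E/E)/(30 + E/E) = E - (-76 - 1*1)/(30 + 1) = E - (-76 - 1)/31 = E - (-77)/31 = E - 1*(-77/31) = E + 77/31 = 77/31 + E)
(j(-158) + (481623 + G)) - 391930 = ((77/31 - 158) + (481623 + 615745)) - 391930 = (-4821/31 + 1097368) - 391930 = 34013587/31 - 391930 = 21863757/31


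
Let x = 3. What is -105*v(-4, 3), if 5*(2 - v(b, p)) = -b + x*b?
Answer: -378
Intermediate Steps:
v(b, p) = 2 - 2*b/5 (v(b, p) = 2 - (-b + 3*b)/5 = 2 - 2*b/5)
-105*v(-4, 3) = -105*(2 - ⅖*(-4)) = -105*(2 + 8/5) = -105*18/5 = -378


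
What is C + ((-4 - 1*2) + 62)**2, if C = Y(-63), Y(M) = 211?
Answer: 3347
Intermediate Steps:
C = 211
C + ((-4 - 1*2) + 62)**2 = 211 + ((-4 - 1*2) + 62)**2 = 211 + ((-4 - 2) + 62)**2 = 211 + (-6 + 62)**2 = 211 + 56**2 = 211 + 3136 = 3347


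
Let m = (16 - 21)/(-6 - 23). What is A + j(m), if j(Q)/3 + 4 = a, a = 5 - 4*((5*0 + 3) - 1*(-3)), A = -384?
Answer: -453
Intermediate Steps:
m = 5/29 (m = -5/(-29) = -5*(-1/29) = 5/29 ≈ 0.17241)
a = -19 (a = 5 - 4*((0 + 3) + 3) = 5 - 4*(3 + 3) = 5 - 4*6 = 5 - 24 = -19)
j(Q) = -69 (j(Q) = -12 + 3*(-19) = -12 - 57 = -69)
A + j(m) = -384 - 69 = -453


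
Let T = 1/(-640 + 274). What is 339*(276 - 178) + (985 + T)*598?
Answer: 113871817/183 ≈ 6.2225e+5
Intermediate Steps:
T = -1/366 (T = 1/(-366) = -1/366 ≈ -0.0027322)
339*(276 - 178) + (985 + T)*598 = 339*(276 - 178) + (985 - 1/366)*598 = 339*98 + (360509/366)*598 = 33222 + 107792191/183 = 113871817/183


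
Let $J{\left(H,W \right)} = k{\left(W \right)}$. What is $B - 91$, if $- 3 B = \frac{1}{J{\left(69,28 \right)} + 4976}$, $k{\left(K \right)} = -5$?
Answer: $- \frac{1357084}{14913} \approx -91.0$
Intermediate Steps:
$J{\left(H,W \right)} = -5$
$B = - \frac{1}{14913}$ ($B = - \frac{1}{3 \left(-5 + 4976\right)} = - \frac{1}{3 \cdot 4971} = \left(- \frac{1}{3}\right) \frac{1}{4971} = - \frac{1}{14913} \approx -6.7056 \cdot 10^{-5}$)
$B - 91 = - \frac{1}{14913} - 91 = - \frac{1357084}{14913}$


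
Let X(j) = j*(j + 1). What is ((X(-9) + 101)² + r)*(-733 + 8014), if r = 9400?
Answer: 286354449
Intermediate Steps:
X(j) = j*(1 + j)
((X(-9) + 101)² + r)*(-733 + 8014) = ((-9*(1 - 9) + 101)² + 9400)*(-733 + 8014) = ((-9*(-8) + 101)² + 9400)*7281 = ((72 + 101)² + 9400)*7281 = (173² + 9400)*7281 = (29929 + 9400)*7281 = 39329*7281 = 286354449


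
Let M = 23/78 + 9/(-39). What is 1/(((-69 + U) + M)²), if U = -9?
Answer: 6084/36954241 ≈ 0.00016464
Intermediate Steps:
M = 5/78 (M = 23*(1/78) + 9*(-1/39) = 23/78 - 3/13 = 5/78 ≈ 0.064103)
1/(((-69 + U) + M)²) = 1/(((-69 - 9) + 5/78)²) = 1/((-78 + 5/78)²) = 1/((-6079/78)²) = 1/(36954241/6084) = 6084/36954241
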